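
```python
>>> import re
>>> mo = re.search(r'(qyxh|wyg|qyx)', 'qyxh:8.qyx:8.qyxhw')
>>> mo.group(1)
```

The match spans [0:4] → 'qyxh'.
Captured: group 1 = 'qyxh'.

'qyxh'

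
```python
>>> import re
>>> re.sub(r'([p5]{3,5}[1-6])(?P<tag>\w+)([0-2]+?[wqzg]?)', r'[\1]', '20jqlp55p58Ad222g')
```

This matches 3 to 5 of one of [p5], then a character in [1-6] (captured); then one or more of a word character (captured as 'tag'); then one or more of a character in [0-2] (lazy), then optionally one of [wqzg] (captured).
Matches: at [5:17] → 'p55p58Ad222g'.
The replacement refers to a captured group, so each match is rewritten using its own captured text.

'20jql[p55p5]'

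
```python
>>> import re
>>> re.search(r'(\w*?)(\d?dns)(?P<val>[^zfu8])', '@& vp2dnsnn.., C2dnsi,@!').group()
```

This matches zero or more of a word character (lazy) (captured); then optionally a digit, then the literal 'dns' (captured); then any character except [zfu8] (captured as 'val').
Unlike `match`, `search` isn't anchored — it looks for the pattern anywhere in the string.
The match spans [3:10] → 'vp2dnsn'.
Captured: group 1 = 'vp', group 2 = '2dns', group 3 = 'n'.

'vp2dnsn'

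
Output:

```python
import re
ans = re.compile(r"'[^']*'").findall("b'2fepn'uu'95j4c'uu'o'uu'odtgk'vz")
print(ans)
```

["'2fepn'", "'95j4c'", "'o'", "'odtgk'"]

Since nothing is captured, `findall` lists the 4 matched substrings directly.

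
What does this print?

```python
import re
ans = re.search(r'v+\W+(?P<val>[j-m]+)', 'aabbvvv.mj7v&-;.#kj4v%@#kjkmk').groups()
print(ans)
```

('mj',)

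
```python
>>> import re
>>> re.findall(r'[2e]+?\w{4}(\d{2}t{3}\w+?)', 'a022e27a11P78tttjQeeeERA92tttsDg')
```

The pattern matches one or more of one of [2e] (lazy), then exactly 4 of a word character; then exactly 2 of a digit, then exactly 3 of the literal 't', then one or more of a word character (lazy) (captured).
Lazy quantifiers expand one character at a time until the remainder of the pattern can match.
Walking the string: at [18:30] match 'eeeERA92ttts', group 1 = '92ttts'.
Because there's exactly one group, `findall` drops the full match and keeps group 1 from the one hit.

['92ttts']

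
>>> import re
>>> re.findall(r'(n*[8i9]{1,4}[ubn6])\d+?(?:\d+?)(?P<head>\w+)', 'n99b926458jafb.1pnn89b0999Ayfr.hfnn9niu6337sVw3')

This matches zero or more of the literal 'n', then 1 to 4 of one of [8i9], then one of [ubn6] (captured); then one or more of a digit (lazy); then one or more of a digit (lazy) (non-capturing group); then one or more of a word character (captured as 'head').
Matches: at [0:14] match 'n99b926458jafb', groups = ('n99b', '6458jafb'); at [17:30] match 'nn89b0999Ayfr', groups = ('nn89b', '99Ayfr'); at [36:47] match 'niu6337sVw3', groups = ('niu', '37sVw3').
Multiple groups make `findall` return tuples — one 2-tuple for each match.

[('n99b', '6458jafb'), ('nn89b', '99Ayfr'), ('niu', '37sVw3')]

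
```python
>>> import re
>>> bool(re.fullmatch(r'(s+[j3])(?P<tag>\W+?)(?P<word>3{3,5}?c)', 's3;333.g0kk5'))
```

False

`re.fullmatch` is like wrapping the pattern in `^…$` (in single-line mode).
Here there's no way to consume every character, so the call returns None, and `bool(None)` is False.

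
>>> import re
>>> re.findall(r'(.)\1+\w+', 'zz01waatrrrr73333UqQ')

`\1` has to match the exact text group 1 already captured.
Walking the string: at [0:20] match 'zz01waatrrrr73333UqQ', group 1 = 'z'.
With a single group, `findall` returns only what that group captured — 1 item.

['z']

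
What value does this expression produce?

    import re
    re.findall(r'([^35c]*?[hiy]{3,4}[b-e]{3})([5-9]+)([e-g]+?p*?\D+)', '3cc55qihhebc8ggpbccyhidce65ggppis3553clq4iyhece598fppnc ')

`findall` packs the 3 group values into a tuple for every match.

[('qihhebc', '8', 'ggpbccyhidce'), ('lq4iyhece', '598', 'fppnc ')]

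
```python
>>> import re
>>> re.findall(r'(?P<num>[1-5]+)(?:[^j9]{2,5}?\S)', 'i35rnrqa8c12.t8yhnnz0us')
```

Pattern: one or more of a character in [1-5] (captured as 'num'); then 2 to 5 of any character except [j9] (lazy), then a non-whitespace character (non-capturing group).
One capturing group, so `findall` returns just the captured substring from each match — 2 in all.

['35', '12']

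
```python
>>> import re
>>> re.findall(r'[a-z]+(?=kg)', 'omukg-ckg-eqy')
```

['omu', 'c']

The `(?=…)`/`(?<=…)` assertion just peeks at neighbouring text; it doesn't advance the match position.
No capturing groups, so `findall` returns the 2 full match strings.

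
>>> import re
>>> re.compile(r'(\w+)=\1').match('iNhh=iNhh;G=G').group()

'iNhh=iNhh'

`re.match` only tries the pattern at the start of the string.
The match spans [0:9] → 'iNhh=iNhh'.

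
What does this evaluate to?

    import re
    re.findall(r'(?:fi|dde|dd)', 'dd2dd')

Matches: at [0:2] → 'dd'; at [3:5] → 'dd'.
With no groups in the pattern, `findall` gives back each whole match — 2 here.

['dd', 'dd']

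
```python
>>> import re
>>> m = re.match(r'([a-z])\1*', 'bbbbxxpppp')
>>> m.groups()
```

('b',)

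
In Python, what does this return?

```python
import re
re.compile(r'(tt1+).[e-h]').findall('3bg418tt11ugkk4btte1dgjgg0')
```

`findall` collects group 1 from the one match (1 total).

['tt11']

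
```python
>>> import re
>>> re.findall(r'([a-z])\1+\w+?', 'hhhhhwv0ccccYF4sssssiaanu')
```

['h', 'c', 's', 'a']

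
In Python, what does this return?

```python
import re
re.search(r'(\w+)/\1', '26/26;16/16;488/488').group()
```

`\1` has to match the exact text group 1 already captured.
`re.search` scans for the first position where the pattern succeeds.
The match spans [0:5] → '26/26'.
Captured: group 1 = '26'.

'26/26'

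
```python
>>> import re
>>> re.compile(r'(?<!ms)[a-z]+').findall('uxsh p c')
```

['uxsh', 'p', 'c']

Because the assertion is negative and zero-width, positions next to the forbidden text are skipped.
Walking the string: at [0:4] → 'uxsh'; at [5:6] → 'p'; at [7:8] → 'c'.
`findall` yields the raw match text (3 of them) because the pattern has no groups.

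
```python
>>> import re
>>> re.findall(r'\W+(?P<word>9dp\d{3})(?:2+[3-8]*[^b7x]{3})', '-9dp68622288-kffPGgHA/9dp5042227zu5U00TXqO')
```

Pattern: one or more of a non-word character; then the literal '9dp', then exactly 3 of a digit (captured as 'word'); then one or more of a literal '2', then zero or more of a character in [3-8], then exactly 3 of any character except [b7x] (non-capturing group).
Walking the string: at [0:15] match '-9dp68622288-kf', group 1 = '9dp686'; at [21:35] match '/9dp5042227zu5', group 1 = '9dp504'.
Because there's exactly one group, `findall` drops the full match and keeps group 1 from each hit.

['9dp686', '9dp504']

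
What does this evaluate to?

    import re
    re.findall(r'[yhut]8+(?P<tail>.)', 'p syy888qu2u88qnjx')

['q', 'q']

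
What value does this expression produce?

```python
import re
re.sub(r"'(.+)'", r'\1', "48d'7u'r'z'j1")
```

The replacement refers to a captured group, so each match is rewritten using its own captured text.

"48d7u'r'zj1"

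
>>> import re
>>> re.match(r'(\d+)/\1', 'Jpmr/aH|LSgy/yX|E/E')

None

A backreference is literal: `\1` must see the identical characters the first group matched.
`re.match` won't scan ahead — the pattern has to work from the very first character.
Here position 0 doesn't satisfy it, so the call returns None.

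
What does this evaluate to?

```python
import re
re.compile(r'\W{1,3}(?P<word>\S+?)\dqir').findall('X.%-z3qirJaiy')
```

['z']

Pattern: 1 to 3 of a non-word character; then one or more of a non-whitespace character (lazy) (captured as 'word'); then a digit, then the literal 'qir'.
Matches: at [1:9] match '.%-z3qir', group 1 = 'z'.
One capturing group, so `findall` returns just the captured substring from the one match — 1 in all.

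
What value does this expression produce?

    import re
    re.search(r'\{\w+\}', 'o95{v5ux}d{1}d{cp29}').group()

'{v5ux}'

The match spans [3:9] → '{v5ux}'.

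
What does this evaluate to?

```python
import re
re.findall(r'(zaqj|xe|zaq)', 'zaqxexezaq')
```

Matches: at [0:3] match 'zaq', group 1 = 'zaq'; at [3:5] match 'xe', group 1 = 'xe'; at [5:7] match 'xe', group 1 = 'xe'; at [7:10] match 'zaq', group 1 = 'zaq'.
Because there's exactly one group, `findall` drops the full match and keeps group 1 from each hit.

['zaq', 'xe', 'xe', 'zaq']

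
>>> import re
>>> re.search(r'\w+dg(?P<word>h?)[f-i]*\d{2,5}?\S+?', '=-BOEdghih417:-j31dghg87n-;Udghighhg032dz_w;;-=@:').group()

'BOEdghih417'

Pattern: one or more of a word character, then the literal 'dg'; then optionally a literal 'h' (captured as 'word'); then zero or more of a character in [f-i], then 2 to 5 of a digit (lazy), then one or more of a non-whitespace character (lazy).
Lazy quantifiers expand one character at a time until the remainder of the pattern can match.
`re.search` scans for the first position where the pattern succeeds.
The match spans [2:13] → 'BOEdghih417'.
Captured: group 1 = 'h'.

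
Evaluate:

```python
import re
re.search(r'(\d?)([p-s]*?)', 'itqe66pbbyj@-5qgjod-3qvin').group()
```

''

The match spans [0:0] → ''.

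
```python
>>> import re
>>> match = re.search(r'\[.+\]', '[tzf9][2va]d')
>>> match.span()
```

The match spans [0:11] → '[tzf9][2va]'.

(0, 11)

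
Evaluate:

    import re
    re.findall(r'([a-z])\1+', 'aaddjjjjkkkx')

A backreference is literal: `\1` must see the identical characters the first group matched.
Scanning left to right: at [0:2] match 'aa', group 1 = 'a'; at [2:4] match 'dd', group 1 = 'd'; at [4:8] match 'jjjj', group 1 = 'j'; at [8:11] match 'kkk', group 1 = 'k'.
One capturing group, so `findall` returns just the captured substring from each match — 4 in all.

['a', 'd', 'j', 'k']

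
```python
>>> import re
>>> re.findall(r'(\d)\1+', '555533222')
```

['5', '3', '2']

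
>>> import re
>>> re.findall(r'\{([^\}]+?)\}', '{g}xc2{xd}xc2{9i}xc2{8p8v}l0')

['g', 'xd', '9i', '8p8v']

Matches: at [0:3] match '{g}', group 1 = 'g'; at [6:10] match '{xd}', group 1 = 'xd'; at [13:17] match '{9i}', group 1 = '9i'; at [20:26] match '{8p8v}', group 1 = '8p8v'.
With a single group, `findall` returns only what that group captured — 4 items.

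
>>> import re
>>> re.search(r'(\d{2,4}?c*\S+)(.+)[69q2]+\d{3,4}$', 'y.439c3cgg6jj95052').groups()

The match spans [2:18] → '439c3cgg6jj95052'.
Captured: group 1 = '439c3cgg6j', group 2 = 'j'.

('439c3cgg6j', 'j')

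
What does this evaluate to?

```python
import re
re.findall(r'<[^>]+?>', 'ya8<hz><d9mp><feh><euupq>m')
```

No capturing groups, so `findall` returns the 4 full match strings.

['<hz>', '<d9mp>', '<feh>', '<euupq>']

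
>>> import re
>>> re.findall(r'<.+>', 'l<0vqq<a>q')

Scanning left to right: at [1:9] → '<0vqq<a>'.
Since nothing is captured, `findall` lists the 1 matched substring directly.

['<0vqq<a>']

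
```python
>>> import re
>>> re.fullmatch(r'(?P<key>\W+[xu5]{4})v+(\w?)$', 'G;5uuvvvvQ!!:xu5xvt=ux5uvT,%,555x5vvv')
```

None

Pattern: one or more of a non-word character, then exactly 4 of one of [xu5] (captured as 'key'); then one or more of a literal 'v'; then optionally a word character (captured); then anchored at the end.
`fullmatch` succeeds only if the pattern covers the string from start to end.
Here there's no way to consume every character, so the call returns None.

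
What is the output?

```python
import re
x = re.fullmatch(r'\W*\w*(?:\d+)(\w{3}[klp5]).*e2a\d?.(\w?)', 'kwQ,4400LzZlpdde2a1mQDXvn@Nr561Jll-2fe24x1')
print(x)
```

None

`re.fullmatch` requires the pattern to consume the entire string.
Here the pattern can't cover the whole string, so the call returns None.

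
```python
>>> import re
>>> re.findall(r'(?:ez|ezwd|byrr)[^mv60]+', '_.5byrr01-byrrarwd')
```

['byrrarwd']

Walking the string: at [10:18] → 'byrrarwd'.
No capturing groups, so `findall` returns the 1 full match string.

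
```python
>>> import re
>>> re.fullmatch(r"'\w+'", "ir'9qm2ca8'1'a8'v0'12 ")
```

For `fullmatch`, every character of the input must be accounted for by the pattern.
Here there's no way to consume every character, so the call returns None.

None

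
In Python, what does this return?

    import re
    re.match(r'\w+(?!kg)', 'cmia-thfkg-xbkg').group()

`re.match` only tries the pattern at the start of the string.
The match spans [0:4] → 'cmia'.

'cmia'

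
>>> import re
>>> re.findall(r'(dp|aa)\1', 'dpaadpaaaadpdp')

['aa', 'dp']

A backreference is literal: `\1` must see the identical characters the first group matched.
Because there's exactly one group, `findall` drops the full match and keeps group 1 from each hit.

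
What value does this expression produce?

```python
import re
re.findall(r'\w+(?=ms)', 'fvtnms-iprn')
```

The lookaround is zero-width — it requires the adjacent text to match without consuming it, so the asserted text isn't part of the match.
Scanning left to right: at [0:4] → 'fvtn'.
No capturing groups, so `findall` returns the 1 full match string.

['fvtn']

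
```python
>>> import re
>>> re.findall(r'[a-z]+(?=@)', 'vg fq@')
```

The positive lookaround only admits positions where the adjacent text matches; those characters stay outside the span.
Scanning left to right: at [3:5] → 'fq'.
`findall` yields the raw match text (1 of them) because the pattern has no groups.

['fq']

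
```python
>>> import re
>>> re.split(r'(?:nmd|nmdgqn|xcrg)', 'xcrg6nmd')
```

`split` removes every match and returns the 3 fragments in between.

['', '6', '']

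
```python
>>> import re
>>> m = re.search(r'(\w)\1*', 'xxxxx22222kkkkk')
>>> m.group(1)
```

'x'

The match spans [0:5] → 'xxxxx'.
Captured: group 1 = 'x'.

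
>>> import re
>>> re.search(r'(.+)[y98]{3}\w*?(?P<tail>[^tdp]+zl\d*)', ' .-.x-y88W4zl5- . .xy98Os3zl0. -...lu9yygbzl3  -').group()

' .-.x-y88W4zl5- . .xy98Os3zl0. -...lu9yygbzl3'

This matches one or more of any character (captured); then exactly 3 of one of [y98], then zero or more of a word character (lazy); then one or more of any character except [tdp], then the literal 'zl', then zero or more of a digit (captured as 'tail').
The match spans [0:45] → ' .-.x-y88W4zl5- . .xy98Os3zl0. -...lu9yygbzl3'.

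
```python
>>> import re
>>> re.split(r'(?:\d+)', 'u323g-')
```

['u', 'g-']

Pattern: one or more of a digit (non-capturing group).
Matches to split on: at [1:4] → '323'.
Each match becomes a cut point; 2 segments remain.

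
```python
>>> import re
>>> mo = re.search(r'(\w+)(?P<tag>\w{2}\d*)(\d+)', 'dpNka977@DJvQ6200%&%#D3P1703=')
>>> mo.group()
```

'dpNka977'

This matches one or more of a word character (captured); then exactly 2 of a word character, then zero or more of a digit (captured as 'tag'); then one or more of a digit (captured).
`re.search` tries every starting position until one works.
The match spans [0:8] → 'dpNka977'.
Captured: group 1 = 'dpNka', group 2 = '97', group 3 = '7'.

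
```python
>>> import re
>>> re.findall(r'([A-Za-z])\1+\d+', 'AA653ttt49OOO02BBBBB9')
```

A backreference is literal: `\1` must see the identical characters the first group matched.
With a single group, `findall` returns only what that group captured — 4 items.

['A', 't', 'O', 'B']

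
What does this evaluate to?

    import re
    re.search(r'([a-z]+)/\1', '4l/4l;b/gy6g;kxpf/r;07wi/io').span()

(23, 26)

The backreference `\1` re-matches whatever the first group consumed, character for character.
Unlike `match`, `search` isn't anchored — it looks for the pattern anywhere in the string.
The match spans [23:26] → 'i/i'.
Captured: group 1 = 'i'.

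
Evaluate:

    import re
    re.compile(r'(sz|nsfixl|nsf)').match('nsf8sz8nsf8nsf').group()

'nsf'

`re.match` only tries the pattern at the start of the string.
The match spans [0:3] → 'nsf'.
Captured: group 1 = 'nsf'.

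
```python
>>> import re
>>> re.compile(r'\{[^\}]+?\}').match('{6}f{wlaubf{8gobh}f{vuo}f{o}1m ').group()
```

'{6}'

`re.match` won't scan ahead — the pattern has to work from the very first character.
The match spans [0:3] → '{6}'.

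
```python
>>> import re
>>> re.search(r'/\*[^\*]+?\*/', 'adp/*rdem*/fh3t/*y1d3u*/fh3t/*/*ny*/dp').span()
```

(3, 11)

The match spans [3:11] → '/*rdem*/'.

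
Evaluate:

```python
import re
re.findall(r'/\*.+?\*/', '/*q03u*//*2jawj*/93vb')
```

With the lazy modifier that quantifier settles for the fewest repetitions that let the rest of the pattern succeed (the atoms after it are unaffected and can still be greedy).
Walking the string: at [0:8] → '/*q03u*/'; at [8:17] → '/*2jawj*/'.
With no groups in the pattern, `findall` gives back each whole match — 2 here.

['/*q03u*/', '/*2jawj*/']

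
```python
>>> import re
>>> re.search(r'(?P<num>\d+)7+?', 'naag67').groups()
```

The match spans [4:6] → '67'.
Captured: group 1 = '6'.

('6',)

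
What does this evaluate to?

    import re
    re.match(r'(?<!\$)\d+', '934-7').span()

(0, 3)

The negative lookaround is zero-width — it rules out positions where the adjacent text would match, without consuming anything.
`re.match` won't scan ahead — the pattern has to work from the very first character.
The match spans [0:3] → '934'.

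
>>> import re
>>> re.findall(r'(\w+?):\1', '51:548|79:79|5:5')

`\1` is not a pattern — it's the concrete string captured by group 1, re-applied verbatim.
Scanning left to right: at [7:12] match '79:79', group 1 = '79'; at [13:16] match '5:5', group 1 = '5'.
`findall` collects group 1 from each match (2 total).

['79', '5']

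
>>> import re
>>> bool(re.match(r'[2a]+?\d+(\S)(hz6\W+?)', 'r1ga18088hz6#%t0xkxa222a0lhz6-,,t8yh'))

False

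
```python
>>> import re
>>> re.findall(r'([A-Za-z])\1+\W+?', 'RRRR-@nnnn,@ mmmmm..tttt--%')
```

A backreference is literal: `\1` must see the identical characters the first group matched.
One capturing group, so `findall` returns just the captured substring from each match — 4 in all.

['R', 'n', 'm', 't']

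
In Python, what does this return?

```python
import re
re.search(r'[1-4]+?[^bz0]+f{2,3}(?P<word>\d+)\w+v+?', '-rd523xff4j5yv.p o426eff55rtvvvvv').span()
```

(4, 33)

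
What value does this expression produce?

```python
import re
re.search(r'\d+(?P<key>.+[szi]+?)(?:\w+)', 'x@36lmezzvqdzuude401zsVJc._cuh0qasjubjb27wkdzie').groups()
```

('lmezzvqdzuude401zsVJc._cuh0qasjubjb27wkdzi',)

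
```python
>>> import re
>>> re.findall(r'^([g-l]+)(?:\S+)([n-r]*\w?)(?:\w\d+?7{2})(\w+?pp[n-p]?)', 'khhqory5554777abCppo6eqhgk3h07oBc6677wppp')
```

[('khh', '', 'wppp')]

Pattern: anchored at the start of the string; then one or more of a character in [g-l] (captured); then one or more of a non-whitespace character (non-capturing group); then zero or more of a character in [n-r], then optionally a word character (captured); then a word character, then one or more of a digit (lazy), then exactly 2 of the literal '7' (non-capturing group); then one or more of a word character (lazy), then the literal 'pp', then optionally a character in [n-p] (captured).
Walking the string: at [0:41] match 'khhqory5554777abCppo6eqhgk3h07oBc6677wppp', groups = ('khh', '', 'wppp').
3 groups means the one result is a tuple of 3 captured strings — 1 here.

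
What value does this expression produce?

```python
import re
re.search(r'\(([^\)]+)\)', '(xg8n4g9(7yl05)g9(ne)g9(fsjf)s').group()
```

`search` walks the string left to right and returns the first match it finds.
The match spans [0:15] → '(xg8n4g9(7yl05)'.
Captured: group 1 = 'xg8n4g9(7yl05'.

'(xg8n4g9(7yl05)'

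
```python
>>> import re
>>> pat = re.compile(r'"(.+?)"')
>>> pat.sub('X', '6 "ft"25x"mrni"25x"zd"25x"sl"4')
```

'6 X25xX25xX25xX4'

With the lazy modifier that quantifier settles for the fewest repetitions that let the rest of the pattern succeed (the atoms after it are unaffected and can still be greedy).
Matches: at [2:6] → '"ft"'; at [9:15] → '"mrni"'; at [18:22] → '"zd"'; at [25:29] → '"sl"'.
Every occurrence is swapped for 'X'.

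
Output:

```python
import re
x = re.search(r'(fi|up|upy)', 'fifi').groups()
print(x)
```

`search` walks the string left to right and returns the first match it finds.
The match spans [0:2] → 'fi'.
Captured: group 1 = 'fi'.

('fi',)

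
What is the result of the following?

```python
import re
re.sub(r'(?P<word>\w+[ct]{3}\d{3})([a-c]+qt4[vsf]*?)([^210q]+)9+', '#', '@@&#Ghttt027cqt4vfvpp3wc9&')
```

'@@&##&'

This matches one or more of a word character, then exactly 3 of one of [ct], then exactly 3 of a digit (captured as 'word'); then one or more of a character in [a-c], then the literal 'qt4', then zero or more of one of [vsf] (lazy) (captured); then one or more of any character except [210q] (captured); then one or more of a literal '9'.
Each match is replaced by '#'.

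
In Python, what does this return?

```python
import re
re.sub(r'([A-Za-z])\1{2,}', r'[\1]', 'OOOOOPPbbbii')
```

'[O]PP[b]ii'

`\1` has to match the exact text group 1 already captured.
The replacement refers to a captured group, so each match is rewritten using its own captured text.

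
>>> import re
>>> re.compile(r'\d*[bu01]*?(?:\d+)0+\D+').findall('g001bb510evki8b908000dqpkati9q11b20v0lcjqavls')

`findall` yields the raw match text (3 of them) because the pattern has no groups.

['001bb510evki', '8b908000dqpkati', '11b20v']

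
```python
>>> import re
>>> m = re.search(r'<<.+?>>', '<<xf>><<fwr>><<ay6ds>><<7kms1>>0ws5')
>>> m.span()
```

`re.search` tries every starting position until one works.
The match spans [0:6] → '<<xf>>'.

(0, 6)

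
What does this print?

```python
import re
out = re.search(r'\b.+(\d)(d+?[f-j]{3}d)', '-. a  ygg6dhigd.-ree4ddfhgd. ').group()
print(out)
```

This matches a word boundary (`\b`, zero-width); then one or more of any character; then a digit (captured); then one or more of the literal 'd' (lazy), then exactly 3 of a character in [f-j], then a literal 'd' (captured).
`re.search` scans for the first position where the pattern succeeds.
The match spans [3:27] → 'a  ygg6dhigd.-ree4ddfhgd'.
Captured: group 1 = '4', group 2 = 'ddfhgd'.

a  ygg6dhigd.-ree4ddfhgd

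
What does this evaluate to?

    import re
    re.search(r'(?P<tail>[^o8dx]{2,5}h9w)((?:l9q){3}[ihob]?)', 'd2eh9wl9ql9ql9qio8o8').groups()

The match spans [1:16] → '2eh9wl9ql9ql9qi'.
Captured: group 1 = '2eh9w', group 2 = 'l9ql9ql9qi'.

('2eh9w', 'l9ql9ql9qi')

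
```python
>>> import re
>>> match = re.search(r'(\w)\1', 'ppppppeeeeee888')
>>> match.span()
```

(0, 2)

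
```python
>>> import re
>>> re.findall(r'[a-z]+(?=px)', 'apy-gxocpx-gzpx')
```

Because the assertion is zero-width, the text it checks is not consumed and won't appear in the result.
No capturing groups, so `findall` returns the 2 full match strings.

['gxoc', 'gz']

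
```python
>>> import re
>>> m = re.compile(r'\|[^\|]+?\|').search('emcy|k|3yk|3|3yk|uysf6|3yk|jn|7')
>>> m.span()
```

(4, 7)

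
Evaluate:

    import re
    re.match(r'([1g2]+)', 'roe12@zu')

`re.match` only tries the pattern at the start of the string.
Here position 0 doesn't satisfy it, so the call returns None.

None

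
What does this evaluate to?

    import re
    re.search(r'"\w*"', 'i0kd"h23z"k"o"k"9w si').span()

(4, 10)

Unlike `match`, `search` isn't anchored — it looks for the pattern anywhere in the string.
The match spans [4:10] → '"h23z"'.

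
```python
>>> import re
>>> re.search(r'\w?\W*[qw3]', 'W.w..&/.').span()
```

(0, 3)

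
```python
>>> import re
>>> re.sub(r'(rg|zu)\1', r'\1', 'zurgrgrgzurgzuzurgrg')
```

'zurgrgzurgzurg'

The backreference `\1` re-matches whatever the first group consumed, character for character.
The replacement refers to a captured group, so each match is rewritten using its own captured text.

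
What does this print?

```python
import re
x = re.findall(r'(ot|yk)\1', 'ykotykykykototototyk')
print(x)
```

['yk', 'ot', 'ot']

A backreference is literal: `\1` must see the identical characters the first group matched.
Because there's exactly one group, `findall` drops the full match and keeps group 1 from each hit.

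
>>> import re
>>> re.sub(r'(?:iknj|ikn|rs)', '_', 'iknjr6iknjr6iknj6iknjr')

'_r6_r6_6_r'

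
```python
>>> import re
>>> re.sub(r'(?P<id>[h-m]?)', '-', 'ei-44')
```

'-e----4-4-'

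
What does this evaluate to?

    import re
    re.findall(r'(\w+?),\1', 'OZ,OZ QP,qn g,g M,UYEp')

['OZ', 'g']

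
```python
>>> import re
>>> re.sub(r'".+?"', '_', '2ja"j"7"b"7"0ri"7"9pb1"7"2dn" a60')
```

A non-greedy quantifier consumes as few characters as it can — just enough that the remainder of the pattern still matches from where it stops; whatever follows it matches normally.
Matches: at [3:6] → '"j"'; at [7:10] → '"b"'; at [11:16] → '"0ri"'; at [17:23] → '"9pb1"'; at [24:29] → '"2dn"'.
`sub` substitutes '_' at each match site.

'2ja_7_7_7_7_ a60'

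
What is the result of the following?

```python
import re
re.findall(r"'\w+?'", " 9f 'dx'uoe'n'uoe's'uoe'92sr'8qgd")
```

Walking the string: at [4:8] → "'dx'"; at [11:14] → "'n'"; at [17:20] → "'s'"; at [23:29] → "'92sr'".
`findall` yields the raw match text (4 of them) because the pattern has no groups.

["'dx'", "'n'", "'s'", "'92sr'"]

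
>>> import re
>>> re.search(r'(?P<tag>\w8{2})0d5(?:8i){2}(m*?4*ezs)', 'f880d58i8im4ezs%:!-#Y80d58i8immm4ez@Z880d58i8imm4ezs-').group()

The pattern matches a word character, then exactly 2 of a literal '8' (captured as 'tag'); then the literal '0d5', then the literal '8i' repeated 2 times; then zero or more of a literal 'm' (lazy), then zero or more of the literal '4', then the literal 'ezs' (captured).
`search` walks the string left to right and returns the first match it finds.
The match spans [0:15] → 'f880d58i8im4ezs'.
Captured: group 1 = 'f88', group 2 = 'm4ezs'.

'f880d58i8im4ezs'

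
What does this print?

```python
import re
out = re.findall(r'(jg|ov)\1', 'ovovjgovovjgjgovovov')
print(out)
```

`\1` is not a pattern — it's the concrete string captured by group 1, re-applied verbatim.
Scanning left to right: at [0:4] match 'ovov', group 1 = 'ov'; at [6:10] match 'ovov', group 1 = 'ov'; at [10:14] match 'jgjg', group 1 = 'jg'; at [14:18] match 'ovov', group 1 = 'ov'.
With a single group, `findall` returns only what that group captured — 4 items.

['ov', 'ov', 'jg', 'ov']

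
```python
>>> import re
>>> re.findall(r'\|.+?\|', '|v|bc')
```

['|v|']

Since nothing is captured, `findall` lists the 1 matched substring directly.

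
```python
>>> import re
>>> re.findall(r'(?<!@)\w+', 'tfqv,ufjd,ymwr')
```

['tfqv', 'ufjd', 'ymwr']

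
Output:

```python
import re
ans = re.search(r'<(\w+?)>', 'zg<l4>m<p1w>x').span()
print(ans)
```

(2, 6)

The match spans [2:6] → '<l4>'.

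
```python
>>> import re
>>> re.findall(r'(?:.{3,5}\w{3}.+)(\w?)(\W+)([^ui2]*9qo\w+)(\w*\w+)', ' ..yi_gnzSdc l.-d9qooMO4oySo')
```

The pattern matches 3 to 5 of any character, then exactly 3 of a word character, then one or more of any character (non-capturing group); then optionally a word character (captured); then one or more of a non-word character (captured); then zero or more of any character except [ui2], then the literal '9qo', then one or more of a word character (captured); then zero or more of a word character, then one or more of a word character (captured).
Matches: at [0:28] match ' ..yi_gnzSdc l.-d9qooMO4oySo', groups = ('', '-', 'd9qooMO4oyS', 'o').
With 4 capturing groups, `findall` returns a 4-tuple per match.

[('', '-', 'd9qooMO4oyS', 'o')]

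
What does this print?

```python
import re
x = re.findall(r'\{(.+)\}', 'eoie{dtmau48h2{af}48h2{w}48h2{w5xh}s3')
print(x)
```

['dtmau48h2{af}48h2{w}48h2{w5xh']

Walking the string: at [4:35] match '{dtmau48h2{af}48h2{w}48h2{w5xh}', group 1 = 'dtmau48h2{af}48h2{w}48h2{w5xh'.
Because there's exactly one group, `findall` drops the full match and keeps group 1 from the one hit.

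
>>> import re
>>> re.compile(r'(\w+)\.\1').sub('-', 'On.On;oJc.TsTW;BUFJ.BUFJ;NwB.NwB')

'-;oJc.TsTW;-;-'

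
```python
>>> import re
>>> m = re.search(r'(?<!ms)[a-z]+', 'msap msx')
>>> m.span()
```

A negative assertion filters positions out without eating any characters.
`search` walks the string left to right and returns the first match it finds.
The match spans [0:4] → 'msap'.

(0, 4)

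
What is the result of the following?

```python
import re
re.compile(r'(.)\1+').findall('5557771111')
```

['5', '7', '1']

`\1` has to match the exact text group 1 already captured.
Scanning left to right: at [0:3] match '555', group 1 = '5'; at [3:6] match '777', group 1 = '7'; at [6:10] match '1111', group 1 = '1'.
With a single group, `findall` returns only what that group captured — 3 items.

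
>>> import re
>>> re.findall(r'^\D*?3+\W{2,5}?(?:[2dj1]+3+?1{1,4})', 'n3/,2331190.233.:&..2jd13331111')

This matches anchored at the start of the string; then zero or more of a non-digit (lazy); then one or more of the literal '3', then 2 to 5 of a non-word character (lazy); then one or more of one of [2dj1], then one or more of the literal '3' (lazy), then 1 to 4 of the literal '1' (non-capturing group).
Matches: at [0:9] → 'n3/,23311'.
Since nothing is captured, `findall` lists the 1 matched substring directly.

['n3/,23311']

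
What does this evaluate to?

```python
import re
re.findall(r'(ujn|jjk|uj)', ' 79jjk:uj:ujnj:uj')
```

The regex engine tests alternatives in the order written; an earlier branch that matches wins even if a later one would match more.
Because there's exactly one group, `findall` drops the full match and keeps group 1 from each hit.

['jjk', 'uj', 'ujn', 'uj']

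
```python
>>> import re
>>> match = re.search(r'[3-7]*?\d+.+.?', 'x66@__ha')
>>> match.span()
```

(1, 8)

This matches zero or more of a character in [3-7] (lazy), then one or more of a digit; then one or more of any character, then optionally any character.
`re.search` scans for the first position where the pattern succeeds.
The match spans [1:8] → '66@__ha'.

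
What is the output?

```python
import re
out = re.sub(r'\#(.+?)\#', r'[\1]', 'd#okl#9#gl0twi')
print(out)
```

d[okl]9#gl0twi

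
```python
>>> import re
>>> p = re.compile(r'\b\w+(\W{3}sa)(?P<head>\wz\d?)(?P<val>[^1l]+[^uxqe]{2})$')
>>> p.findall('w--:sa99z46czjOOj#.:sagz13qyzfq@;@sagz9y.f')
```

[('#.:sa', 'gz1', '3qyzfq@;@sagz9y.f')]

Pattern: a word boundary (`\b`, zero-width); then one or more of a word character; then exactly 3 of a non-word character, then the literal 'sa' (captured); then a word character, then a literal 'z', then optionally a digit (captured as 'head'); then one or more of any character except [1l], then exactly 2 of any character except [uxqe] (captured as 'val'); then anchored at the end.
Matches: at [4:42] match 'sa99z46czjOOj#.:sagz13qyzfq@;@sagz9y.f', groups = ('#.:sa', 'gz1', '3qyzfq@;@sagz9y.f').
With 3 capturing groups, `findall` returns a 3-tuple per match.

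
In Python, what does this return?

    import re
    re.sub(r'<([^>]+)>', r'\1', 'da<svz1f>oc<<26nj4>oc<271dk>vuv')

'dasvz1foc<26nj4oc271dkvuv'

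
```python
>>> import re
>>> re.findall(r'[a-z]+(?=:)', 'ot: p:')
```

Lookahead/lookbehind check context without consuming it, so the matched span excludes the asserted characters.
Scanning left to right: at [0:2] → 'ot'; at [4:5] → 'p'.
No capturing groups, so `findall` returns the 2 full match strings.

['ot', 'p']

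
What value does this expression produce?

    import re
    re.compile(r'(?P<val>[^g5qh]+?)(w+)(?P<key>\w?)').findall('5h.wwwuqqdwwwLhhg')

The `?` after the quantifier makes it lazy — it takes as little as possible before letting the rest of the pattern try.
3 groups means each result is a tuple of 3 captured strings — 2 here.

[('.', 'www', 'u'), ('d', 'www', 'L')]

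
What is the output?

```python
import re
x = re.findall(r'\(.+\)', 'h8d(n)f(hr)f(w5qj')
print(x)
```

['(n)f(hr)']

Scanning left to right: at [3:11] → '(n)f(hr)'.
`findall` yields the raw match text (1 of them) because the pattern has no groups.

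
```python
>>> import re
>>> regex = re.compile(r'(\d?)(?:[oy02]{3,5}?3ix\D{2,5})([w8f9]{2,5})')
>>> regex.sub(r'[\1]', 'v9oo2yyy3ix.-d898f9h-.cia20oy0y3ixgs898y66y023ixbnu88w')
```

'v9o[]h-.cia[2]y6[6]'

The pattern matches optionally a digit (captured); then 3 to 5 of one of [oy02] (lazy), then the literal '3ix', then 2 to 5 of a non-digit (non-capturing group); then 2 to 5 of one of [w8f9] (captured).
Matches: at [3:19] → 'o2yyy3ix.-d898f9'; at [25:39] → '20oy0y3ixgs898'; at [41:54] → '6y023ixbnu88w'.
The replacement refers to a captured group, so each match is rewritten using its own captured text.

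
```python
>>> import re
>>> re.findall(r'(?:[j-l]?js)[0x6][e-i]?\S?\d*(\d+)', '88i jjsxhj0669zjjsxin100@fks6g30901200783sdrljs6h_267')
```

The pattern matches optionally a character in [j-l], then the literal 'js' (non-capturing group); then one of [0x6]; then optionally a character in [e-i], then optionally a non-whitespace character, then zero or more of a digit; then one or more of a digit (captured).
Scanning left to right: at [4:14] match 'jjsxhj0669', group 1 = '9'; at [15:24] match 'jjsxin100', group 1 = '0'; at [44:53] match 'ljs6h_267', group 1 = '7'.
With a single group, `findall` returns only what that group captured — 3 items.

['9', '0', '7']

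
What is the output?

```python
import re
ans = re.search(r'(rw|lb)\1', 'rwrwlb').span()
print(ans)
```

`\1` has to match the exact text group 1 already captured.
`re.search` tries every starting position until one works.
The match spans [0:4] → 'rwrw'.
Captured: group 1 = 'rw'.

(0, 4)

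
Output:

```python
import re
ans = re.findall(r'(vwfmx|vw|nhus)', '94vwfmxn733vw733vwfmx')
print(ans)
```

Alternation isn't longest-match — the leftmost alternative that fits at this position is chosen.
One capturing group, so `findall` returns just the captured substring from each match — 3 in all.

['vwfmx', 'vw', 'vwfmx']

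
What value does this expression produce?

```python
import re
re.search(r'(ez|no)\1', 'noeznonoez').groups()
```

('no',)

The match spans [4:8] → 'nono'.
Captured: group 1 = 'no'.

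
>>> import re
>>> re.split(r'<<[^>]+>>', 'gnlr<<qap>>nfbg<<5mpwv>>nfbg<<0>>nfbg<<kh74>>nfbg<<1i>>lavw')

['gnlr', 'nfbg', 'nfbg', 'nfbg', 'nfbg', 'lavw']

Matches to split on: at [4:11] → '<<qap>>'; at [15:24] → '<<5mpwv>>'; at [28:33] → '<<0>>'; at [37:45] → '<<kh74>>'; at [49:55] → '<<1i>>'.
Splitting on the pattern gives 6 pieces.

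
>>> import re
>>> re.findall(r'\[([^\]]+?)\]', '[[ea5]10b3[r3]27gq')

['[ea5', 'r3']

Because there's exactly one group, `findall` drops the full match and keeps group 1 from each hit.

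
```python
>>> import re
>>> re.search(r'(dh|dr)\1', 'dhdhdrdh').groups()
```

('dh',)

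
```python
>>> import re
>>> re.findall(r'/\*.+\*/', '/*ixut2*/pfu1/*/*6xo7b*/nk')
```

['/*ixut2*/pfu1/*/*6xo7b*/']

With no groups in the pattern, `findall` gives back each whole match — 1 here.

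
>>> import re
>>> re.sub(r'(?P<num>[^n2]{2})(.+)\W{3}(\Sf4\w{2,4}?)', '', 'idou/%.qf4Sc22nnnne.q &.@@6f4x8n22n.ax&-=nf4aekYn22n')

'kYn22n'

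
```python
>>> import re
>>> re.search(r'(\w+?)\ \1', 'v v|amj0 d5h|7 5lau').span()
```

The backreference `\1` re-matches whatever the first group consumed, character for character.
`re.search` tries every starting position until one works.
The match spans [0:3] → 'v v'.
Captured: group 1 = 'v'.

(0, 3)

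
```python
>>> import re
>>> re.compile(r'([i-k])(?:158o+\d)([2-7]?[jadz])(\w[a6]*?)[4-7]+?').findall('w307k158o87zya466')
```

[('k', '7z', 'ya')]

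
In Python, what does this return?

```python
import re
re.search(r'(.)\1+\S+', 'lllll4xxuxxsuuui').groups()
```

('l',)

The match spans [0:16] → 'lllll4xxuxxsuuui'.
Captured: group 1 = 'l'.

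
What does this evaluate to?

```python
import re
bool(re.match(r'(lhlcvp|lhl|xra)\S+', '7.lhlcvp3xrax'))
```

False

With `match`, the pattern is implicitly anchored at the beginning.
Here the pattern fails at index 0, so the call returns None, and `bool(None)` is False.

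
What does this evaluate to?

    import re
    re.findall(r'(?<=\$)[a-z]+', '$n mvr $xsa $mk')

['n', 'xsa', 'mk']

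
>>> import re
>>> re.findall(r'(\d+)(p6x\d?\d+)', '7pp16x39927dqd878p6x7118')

[('878', 'p6x7118')]

Pattern: one or more of a digit (captured); then the literal 'p6x', then optionally a digit, then one or more of a digit (captured).
Matches: at [14:24] match '878p6x7118', groups = ('878', 'p6x7118').
2 groups means the one result is a tuple of 2 captured strings — 1 here.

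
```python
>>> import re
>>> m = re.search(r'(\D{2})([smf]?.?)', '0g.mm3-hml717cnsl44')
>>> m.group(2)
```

'mm'

Pattern: exactly 2 of a non-digit (captured); then optionally one of [smf], then optionally any character (captured).
Unlike `match`, `search` isn't anchored — it looks for the pattern anywhere in the string.
The match spans [1:5] → 'g.mm'.
Captured: group 1 = 'g.', group 2 = 'mm'.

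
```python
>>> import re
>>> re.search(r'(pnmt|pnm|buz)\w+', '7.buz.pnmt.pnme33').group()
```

'pnmt'

The match spans [6:10] → 'pnmt'.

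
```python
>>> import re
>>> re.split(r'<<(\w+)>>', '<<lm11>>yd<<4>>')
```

['', 'lm11', 'yd', '4', '']

Matches to split on: at [0:8] → '<<lm11>>'; at [10:15] → '<<4>>'.
With a capturing group present, the delimiter's captured portion is kept in the result list.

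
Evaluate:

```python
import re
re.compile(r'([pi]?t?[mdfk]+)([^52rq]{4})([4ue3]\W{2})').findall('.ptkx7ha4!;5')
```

[('ptk', 'x7ha', '4!;')]

`findall` packs the 3 group values into a tuple for every match.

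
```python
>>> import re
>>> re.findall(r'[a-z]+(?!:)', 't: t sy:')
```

The negative lookahead/lookbehind blocks any match where the forbidden context is present.
With no groups in the pattern, `findall` gives back each whole match — 2 here.

['t', 's']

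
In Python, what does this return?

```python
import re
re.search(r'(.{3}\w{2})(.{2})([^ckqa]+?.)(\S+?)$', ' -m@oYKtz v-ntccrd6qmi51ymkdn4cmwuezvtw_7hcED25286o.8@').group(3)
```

'z '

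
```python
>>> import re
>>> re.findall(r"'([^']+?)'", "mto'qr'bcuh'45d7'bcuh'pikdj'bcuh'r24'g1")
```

['qr', '45d7', 'pikdj', 'r24']

One capturing group, so `findall` returns just the captured substring from each match — 4 in all.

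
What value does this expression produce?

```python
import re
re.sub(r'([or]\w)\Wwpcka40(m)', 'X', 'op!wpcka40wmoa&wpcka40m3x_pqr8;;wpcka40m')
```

'op!wpcka40wmX3x_pqr8;;wpcka40m'

Pattern: one of [or], then a word character (captured); then a non-word character, then the literal 'wpc'; then the literal 'ka', then the literal '40'; then a literal 'm' (captured).
Each match is replaced by 'X'.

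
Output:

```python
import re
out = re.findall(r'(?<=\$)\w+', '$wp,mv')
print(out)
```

The `(?=…)`/`(?<=…)` assertion just peeks at neighbouring text; it doesn't advance the match position.
Walking the string: at [1:3] → 'wp'.
With no groups in the pattern, `findall` gives back each whole match — 1 here.

['wp']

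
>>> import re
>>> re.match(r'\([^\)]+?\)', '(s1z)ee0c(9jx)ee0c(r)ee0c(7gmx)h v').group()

`match` is anchored at position 0; if the pattern doesn't fit there, it returns None.
The match spans [0:5] → '(s1z)'.

'(s1z)'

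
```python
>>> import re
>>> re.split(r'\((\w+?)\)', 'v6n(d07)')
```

['v6n', 'd07', '']

The group in the pattern means `split` returns the separators' captures alongside the pieces.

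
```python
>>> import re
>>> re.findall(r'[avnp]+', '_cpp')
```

['pp']

Pattern: one or more of one of [avnp].
Since nothing is captured, `findall` lists the 1 matched substring directly.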